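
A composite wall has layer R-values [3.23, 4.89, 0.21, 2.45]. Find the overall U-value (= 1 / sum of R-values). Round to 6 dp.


R_total = 3.23 + 4.89 + 0.21 + 2.45 = 10.78
U = 1/10.78 = 0.092764

0.092764


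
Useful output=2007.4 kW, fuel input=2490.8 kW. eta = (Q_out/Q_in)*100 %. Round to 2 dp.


eta = (2007.4/2490.8)*100 = 80.59 %

80.59 %


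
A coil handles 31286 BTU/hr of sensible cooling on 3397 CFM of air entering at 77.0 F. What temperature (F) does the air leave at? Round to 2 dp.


dT = 31286/(1.08*3397) = 8.5277
T_leave = 77.0 - 8.5277 = 68.47 F

68.47 F


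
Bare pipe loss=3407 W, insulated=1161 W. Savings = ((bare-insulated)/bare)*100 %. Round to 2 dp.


Savings = ((3407-1161)/3407)*100 = 65.92 %

65.92 %


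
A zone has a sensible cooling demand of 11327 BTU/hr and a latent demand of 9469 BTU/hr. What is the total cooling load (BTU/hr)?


Qt = 11327 + 9469 = 20796 BTU/hr

20796 BTU/hr


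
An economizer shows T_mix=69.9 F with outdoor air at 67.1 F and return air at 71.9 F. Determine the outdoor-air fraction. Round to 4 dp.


frac = (69.9 - 71.9) / (67.1 - 71.9) = 0.4167

0.4167


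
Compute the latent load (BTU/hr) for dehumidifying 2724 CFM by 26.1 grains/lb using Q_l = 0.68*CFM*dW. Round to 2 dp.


Q = 0.68 * 2724 * 26.1 = 48345.55 BTU/hr

48345.55 BTU/hr


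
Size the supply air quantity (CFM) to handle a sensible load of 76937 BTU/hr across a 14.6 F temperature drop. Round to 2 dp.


CFM = 76937 / (1.08 * 14.6) = 4879.31

4879.31 CFM


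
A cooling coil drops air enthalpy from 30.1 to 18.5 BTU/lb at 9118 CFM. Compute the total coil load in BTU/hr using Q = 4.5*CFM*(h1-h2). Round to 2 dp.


Q = 4.5 * 9118 * (30.1 - 18.5) = 475959.60 BTU/hr

475959.60 BTU/hr


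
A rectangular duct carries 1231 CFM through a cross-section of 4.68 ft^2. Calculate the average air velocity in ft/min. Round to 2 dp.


V = 1231 / 4.68 = 263.03 ft/min

263.03 ft/min


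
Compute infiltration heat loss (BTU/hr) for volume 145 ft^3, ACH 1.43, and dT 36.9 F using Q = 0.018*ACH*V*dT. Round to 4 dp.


Q = 0.018 * 1.43 * 145 * 36.9 = 137.7219 BTU/hr

137.7219 BTU/hr


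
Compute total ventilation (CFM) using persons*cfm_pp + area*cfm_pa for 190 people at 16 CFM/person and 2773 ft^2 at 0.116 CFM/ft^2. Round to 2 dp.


Total = 190*16 + 2773*0.116 = 3361.67 CFM

3361.67 CFM


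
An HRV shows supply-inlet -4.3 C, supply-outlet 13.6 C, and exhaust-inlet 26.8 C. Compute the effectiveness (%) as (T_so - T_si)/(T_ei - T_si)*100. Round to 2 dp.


eff = (13.6-(-4.3))/(26.8-(-4.3))*100 = 57.56 %

57.56 %


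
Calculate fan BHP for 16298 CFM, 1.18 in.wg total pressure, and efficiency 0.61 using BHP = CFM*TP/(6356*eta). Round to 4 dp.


BHP = 16298 * 1.18 / (6356 * 0.61) = 4.9602 hp

4.9602 hp


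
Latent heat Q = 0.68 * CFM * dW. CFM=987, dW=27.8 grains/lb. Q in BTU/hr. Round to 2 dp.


Q = 0.68 * 987 * 27.8 = 18658.25 BTU/hr

18658.25 BTU/hr


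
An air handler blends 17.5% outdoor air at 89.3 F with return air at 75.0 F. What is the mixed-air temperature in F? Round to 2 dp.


T_mix = 75.0 + (17.5/100)*(89.3-75.0) = 77.50 F

77.50 F


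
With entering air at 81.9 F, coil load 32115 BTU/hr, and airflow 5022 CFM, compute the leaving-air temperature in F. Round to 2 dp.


dT = 32115/(1.08*5022) = 5.9212
T_leave = 81.9 - 5.9212 = 75.98 F

75.98 F


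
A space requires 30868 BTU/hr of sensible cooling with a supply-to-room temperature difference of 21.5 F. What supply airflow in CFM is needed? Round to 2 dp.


CFM = 30868 / (1.08 * 21.5) = 1329.37

1329.37 CFM


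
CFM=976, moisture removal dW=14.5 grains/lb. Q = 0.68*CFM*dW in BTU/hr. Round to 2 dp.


Q = 0.68 * 976 * 14.5 = 9623.36 BTU/hr

9623.36 BTU/hr


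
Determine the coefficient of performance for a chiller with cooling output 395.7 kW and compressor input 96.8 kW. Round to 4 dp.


COP = 395.7 / 96.8 = 4.0878

4.0878


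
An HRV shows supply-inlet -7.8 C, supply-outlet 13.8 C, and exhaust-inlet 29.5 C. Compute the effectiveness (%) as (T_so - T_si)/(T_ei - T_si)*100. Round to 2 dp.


eff = (13.8-(-7.8))/(29.5-(-7.8))*100 = 57.91 %

57.91 %


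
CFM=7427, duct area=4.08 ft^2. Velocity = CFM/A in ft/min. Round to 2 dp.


V = 7427 / 4.08 = 1820.34 ft/min

1820.34 ft/min


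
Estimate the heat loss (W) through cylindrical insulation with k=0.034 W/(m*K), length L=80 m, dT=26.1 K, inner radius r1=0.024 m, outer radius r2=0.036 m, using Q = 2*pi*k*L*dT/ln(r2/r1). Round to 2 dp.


Q = 2*pi*0.034*80*26.1/ln(0.036/0.024) = 1100.11 W

1100.11 W


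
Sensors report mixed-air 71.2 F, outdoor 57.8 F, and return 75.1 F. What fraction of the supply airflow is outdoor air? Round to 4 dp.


frac = (71.2 - 75.1) / (57.8 - 75.1) = 0.2254

0.2254


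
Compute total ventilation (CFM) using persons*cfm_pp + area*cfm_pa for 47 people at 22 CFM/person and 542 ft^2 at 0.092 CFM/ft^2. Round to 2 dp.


Total = 47*22 + 542*0.092 = 1083.86 CFM

1083.86 CFM


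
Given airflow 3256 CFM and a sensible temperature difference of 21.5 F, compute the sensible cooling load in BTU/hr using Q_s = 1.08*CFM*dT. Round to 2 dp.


Q = 1.08 * 3256 * 21.5 = 75604.32 BTU/hr

75604.32 BTU/hr


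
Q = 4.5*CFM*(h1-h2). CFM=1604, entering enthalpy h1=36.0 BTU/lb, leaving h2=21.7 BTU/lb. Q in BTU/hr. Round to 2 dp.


Q = 4.5 * 1604 * (36.0 - 21.7) = 103217.40 BTU/hr

103217.40 BTU/hr


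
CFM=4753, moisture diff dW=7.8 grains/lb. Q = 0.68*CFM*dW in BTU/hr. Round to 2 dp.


Q = 0.68 * 4753 * 7.8 = 25209.91 BTU/hr

25209.91 BTU/hr


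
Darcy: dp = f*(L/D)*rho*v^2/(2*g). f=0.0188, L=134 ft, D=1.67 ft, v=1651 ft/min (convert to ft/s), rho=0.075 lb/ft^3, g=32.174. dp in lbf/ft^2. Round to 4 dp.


v_fps = 1651/60 = 27.5167 ft/s
dp = 0.0188*(134/1.67)*0.075*27.5167^2/(2*32.174) = 1.3313 lbf/ft^2

1.3313 lbf/ft^2


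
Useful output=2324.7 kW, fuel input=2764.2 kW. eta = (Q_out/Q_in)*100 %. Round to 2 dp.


eta = (2324.7/2764.2)*100 = 84.10 %

84.10 %


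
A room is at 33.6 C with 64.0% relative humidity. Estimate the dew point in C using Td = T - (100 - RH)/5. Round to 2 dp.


Td = 33.6 - (100-64.0)/5 = 26.40 C

26.40 C


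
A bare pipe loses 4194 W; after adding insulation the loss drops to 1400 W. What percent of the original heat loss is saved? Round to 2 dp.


Savings = ((4194-1400)/4194)*100 = 66.62 %

66.62 %


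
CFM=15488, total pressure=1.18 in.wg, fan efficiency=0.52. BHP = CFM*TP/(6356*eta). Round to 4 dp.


BHP = 15488 * 1.18 / (6356 * 0.52) = 5.5296 hp

5.5296 hp


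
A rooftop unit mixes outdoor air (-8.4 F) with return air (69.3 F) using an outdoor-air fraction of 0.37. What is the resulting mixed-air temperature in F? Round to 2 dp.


T_mix = 0.37*(-8.4) + 0.63*69.3 = 40.55 F

40.55 F


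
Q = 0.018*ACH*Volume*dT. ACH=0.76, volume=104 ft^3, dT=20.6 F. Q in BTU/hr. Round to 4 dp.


Q = 0.018 * 0.76 * 104 * 20.6 = 29.3080 BTU/hr

29.3080 BTU/hr


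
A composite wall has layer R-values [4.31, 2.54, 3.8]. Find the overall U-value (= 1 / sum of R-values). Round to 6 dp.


R_total = 4.31 + 2.54 + 3.8 = 10.65
U = 1/10.65 = 0.093897

0.093897


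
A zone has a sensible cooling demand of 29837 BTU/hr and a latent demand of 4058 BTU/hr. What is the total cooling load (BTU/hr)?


Qt = 29837 + 4058 = 33895 BTU/hr

33895 BTU/hr


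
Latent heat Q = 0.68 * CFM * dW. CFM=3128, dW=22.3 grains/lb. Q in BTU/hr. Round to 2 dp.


Q = 0.68 * 3128 * 22.3 = 47432.99 BTU/hr

47432.99 BTU/hr


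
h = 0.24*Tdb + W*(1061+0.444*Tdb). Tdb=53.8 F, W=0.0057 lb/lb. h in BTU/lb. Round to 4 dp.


h = 0.24*53.8 + 0.0057*(1061+0.444*53.8) = 19.0959 BTU/lb

19.0959 BTU/lb


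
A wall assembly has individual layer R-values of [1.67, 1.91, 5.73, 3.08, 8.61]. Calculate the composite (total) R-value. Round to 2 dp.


R_total = 1.67 + 1.91 + 5.73 + 3.08 + 8.61 = 21.00

21.00


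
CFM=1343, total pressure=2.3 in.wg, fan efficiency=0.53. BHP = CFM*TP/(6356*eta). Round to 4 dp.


BHP = 1343 * 2.3 / (6356 * 0.53) = 0.9169 hp

0.9169 hp


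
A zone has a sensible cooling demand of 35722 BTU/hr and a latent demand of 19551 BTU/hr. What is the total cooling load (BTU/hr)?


Qt = 35722 + 19551 = 55273 BTU/hr

55273 BTU/hr


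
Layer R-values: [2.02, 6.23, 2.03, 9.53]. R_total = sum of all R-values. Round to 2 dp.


R_total = 2.02 + 6.23 + 2.03 + 9.53 = 19.81

19.81


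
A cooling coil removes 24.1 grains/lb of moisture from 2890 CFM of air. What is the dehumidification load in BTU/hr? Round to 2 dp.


Q = 0.68 * 2890 * 24.1 = 47361.32 BTU/hr

47361.32 BTU/hr


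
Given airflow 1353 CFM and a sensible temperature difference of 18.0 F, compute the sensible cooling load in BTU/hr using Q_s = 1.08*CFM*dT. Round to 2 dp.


Q = 1.08 * 1353 * 18.0 = 26302.32 BTU/hr

26302.32 BTU/hr


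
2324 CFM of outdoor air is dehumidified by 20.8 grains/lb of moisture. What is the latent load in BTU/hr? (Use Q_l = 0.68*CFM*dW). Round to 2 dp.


Q = 0.68 * 2324 * 20.8 = 32870.66 BTU/hr

32870.66 BTU/hr


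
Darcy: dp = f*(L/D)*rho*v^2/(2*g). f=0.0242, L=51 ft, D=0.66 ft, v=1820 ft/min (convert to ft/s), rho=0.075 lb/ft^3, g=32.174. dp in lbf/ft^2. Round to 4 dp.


v_fps = 1820/60 = 30.3333 ft/s
dp = 0.0242*(51/0.66)*0.075*30.3333^2/(2*32.174) = 2.0054 lbf/ft^2

2.0054 lbf/ft^2


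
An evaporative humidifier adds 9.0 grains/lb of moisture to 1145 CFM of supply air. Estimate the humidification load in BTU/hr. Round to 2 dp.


Q = 0.68 * 1145 * 9.0 = 7007.40 BTU/hr

7007.40 BTU/hr


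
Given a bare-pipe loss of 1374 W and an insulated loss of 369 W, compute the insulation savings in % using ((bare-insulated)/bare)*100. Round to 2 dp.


Savings = ((1374-369)/1374)*100 = 73.14 %

73.14 %


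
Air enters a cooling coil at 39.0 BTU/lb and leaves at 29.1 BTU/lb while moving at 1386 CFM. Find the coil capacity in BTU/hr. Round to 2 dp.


Q = 4.5 * 1386 * (39.0 - 29.1) = 61746.30 BTU/hr

61746.30 BTU/hr


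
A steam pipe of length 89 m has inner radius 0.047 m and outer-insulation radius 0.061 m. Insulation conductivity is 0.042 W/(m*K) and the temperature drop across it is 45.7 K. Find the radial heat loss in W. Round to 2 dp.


Q = 2*pi*0.042*89*45.7/ln(0.061/0.047) = 4116.71 W

4116.71 W


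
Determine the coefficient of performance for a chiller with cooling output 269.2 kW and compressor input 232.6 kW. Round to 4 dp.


COP = 269.2 / 232.6 = 1.1574

1.1574


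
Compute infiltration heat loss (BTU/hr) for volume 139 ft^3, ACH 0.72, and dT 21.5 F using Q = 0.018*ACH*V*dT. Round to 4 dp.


Q = 0.018 * 0.72 * 139 * 21.5 = 38.7310 BTU/hr

38.7310 BTU/hr


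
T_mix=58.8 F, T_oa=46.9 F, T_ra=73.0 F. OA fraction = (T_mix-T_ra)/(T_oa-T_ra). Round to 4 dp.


frac = (58.8 - 73.0) / (46.9 - 73.0) = 0.5441

0.5441


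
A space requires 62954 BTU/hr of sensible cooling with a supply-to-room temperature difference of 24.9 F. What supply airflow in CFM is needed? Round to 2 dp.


CFM = 62954 / (1.08 * 24.9) = 2340.99

2340.99 CFM


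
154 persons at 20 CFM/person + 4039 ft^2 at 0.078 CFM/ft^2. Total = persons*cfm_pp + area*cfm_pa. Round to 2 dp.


Total = 154*20 + 4039*0.078 = 3395.04 CFM

3395.04 CFM


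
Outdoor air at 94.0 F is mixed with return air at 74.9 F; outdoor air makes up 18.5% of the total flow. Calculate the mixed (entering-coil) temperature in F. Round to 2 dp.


T_mix = 74.9 + (18.5/100)*(94.0-74.9) = 78.43 F

78.43 F


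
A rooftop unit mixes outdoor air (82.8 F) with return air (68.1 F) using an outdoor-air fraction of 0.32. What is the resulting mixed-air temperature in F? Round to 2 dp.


T_mix = 0.32*82.8 + 0.68*68.1 = 72.80 F

72.80 F


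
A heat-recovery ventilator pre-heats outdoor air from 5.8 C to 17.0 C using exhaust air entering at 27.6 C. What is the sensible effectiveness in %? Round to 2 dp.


eff = (17.0-5.8)/(27.6-5.8)*100 = 51.38 %

51.38 %


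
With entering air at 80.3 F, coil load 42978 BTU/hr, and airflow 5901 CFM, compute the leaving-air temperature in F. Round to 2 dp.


dT = 42978/(1.08*5901) = 6.7437
T_leave = 80.3 - 6.7437 = 73.56 F

73.56 F


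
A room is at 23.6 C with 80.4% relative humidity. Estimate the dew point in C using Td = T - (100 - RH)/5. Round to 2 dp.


Td = 23.6 - (100-80.4)/5 = 19.68 C

19.68 C


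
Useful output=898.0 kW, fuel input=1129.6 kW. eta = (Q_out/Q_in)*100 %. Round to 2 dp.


eta = (898.0/1129.6)*100 = 79.50 %

79.50 %


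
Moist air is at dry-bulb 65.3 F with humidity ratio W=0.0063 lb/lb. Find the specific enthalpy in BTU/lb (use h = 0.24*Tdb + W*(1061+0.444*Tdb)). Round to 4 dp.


h = 0.24*65.3 + 0.0063*(1061+0.444*65.3) = 22.5390 BTU/lb

22.5390 BTU/lb


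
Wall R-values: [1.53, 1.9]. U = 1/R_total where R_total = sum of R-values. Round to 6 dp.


R_total = 1.53 + 1.9 = 3.43
U = 1/3.43 = 0.291545

0.291545


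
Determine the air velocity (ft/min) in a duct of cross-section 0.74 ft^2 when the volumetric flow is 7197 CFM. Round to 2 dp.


V = 7197 / 0.74 = 9725.68 ft/min

9725.68 ft/min


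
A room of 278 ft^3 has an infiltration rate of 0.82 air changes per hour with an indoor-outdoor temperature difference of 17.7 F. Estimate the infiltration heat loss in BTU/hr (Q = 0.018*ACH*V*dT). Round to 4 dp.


Q = 0.018 * 0.82 * 278 * 17.7 = 72.6281 BTU/hr

72.6281 BTU/hr


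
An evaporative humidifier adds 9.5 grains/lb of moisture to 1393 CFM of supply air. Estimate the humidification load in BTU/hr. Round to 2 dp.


Q = 0.68 * 1393 * 9.5 = 8998.78 BTU/hr

8998.78 BTU/hr


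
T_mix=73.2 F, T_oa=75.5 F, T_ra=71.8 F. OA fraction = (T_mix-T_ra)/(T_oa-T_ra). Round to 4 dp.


frac = (73.2 - 71.8) / (75.5 - 71.8) = 0.3784

0.3784


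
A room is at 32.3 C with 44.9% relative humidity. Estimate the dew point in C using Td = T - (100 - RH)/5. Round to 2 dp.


Td = 32.3 - (100-44.9)/5 = 21.28 C

21.28 C


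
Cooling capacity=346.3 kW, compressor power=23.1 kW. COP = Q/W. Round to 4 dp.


COP = 346.3 / 23.1 = 14.9913

14.9913


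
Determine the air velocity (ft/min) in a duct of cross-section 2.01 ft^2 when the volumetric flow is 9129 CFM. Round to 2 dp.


V = 9129 / 2.01 = 4541.79 ft/min

4541.79 ft/min


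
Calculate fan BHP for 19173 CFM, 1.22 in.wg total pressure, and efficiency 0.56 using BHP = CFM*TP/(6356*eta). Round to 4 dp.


BHP = 19173 * 1.22 / (6356 * 0.56) = 6.5717 hp

6.5717 hp


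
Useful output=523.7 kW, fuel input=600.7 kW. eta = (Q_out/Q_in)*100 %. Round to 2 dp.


eta = (523.7/600.7)*100 = 87.18 %

87.18 %


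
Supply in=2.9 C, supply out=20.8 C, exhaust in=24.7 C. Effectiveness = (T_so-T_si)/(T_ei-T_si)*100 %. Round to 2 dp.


eff = (20.8-2.9)/(24.7-2.9)*100 = 82.11 %

82.11 %


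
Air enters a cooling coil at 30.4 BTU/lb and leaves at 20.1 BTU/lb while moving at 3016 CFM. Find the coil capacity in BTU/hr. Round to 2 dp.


Q = 4.5 * 3016 * (30.4 - 20.1) = 139791.60 BTU/hr

139791.60 BTU/hr


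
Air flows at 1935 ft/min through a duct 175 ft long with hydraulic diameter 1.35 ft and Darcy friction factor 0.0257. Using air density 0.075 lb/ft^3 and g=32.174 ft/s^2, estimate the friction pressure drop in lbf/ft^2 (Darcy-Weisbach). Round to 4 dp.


v_fps = 1935/60 = 32.25 ft/s
dp = 0.0257*(175/1.35)*0.075*32.25^2/(2*32.174) = 4.0385 lbf/ft^2

4.0385 lbf/ft^2


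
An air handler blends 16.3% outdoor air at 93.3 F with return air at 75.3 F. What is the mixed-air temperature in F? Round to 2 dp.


T_mix = 75.3 + (16.3/100)*(93.3-75.3) = 78.23 F

78.23 F


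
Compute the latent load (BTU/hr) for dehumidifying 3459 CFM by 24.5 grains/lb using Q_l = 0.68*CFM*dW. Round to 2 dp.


Q = 0.68 * 3459 * 24.5 = 57626.94 BTU/hr

57626.94 BTU/hr


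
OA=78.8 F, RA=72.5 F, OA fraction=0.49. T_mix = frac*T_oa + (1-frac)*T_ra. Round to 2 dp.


T_mix = 0.49*78.8 + 0.51*72.5 = 75.59 F

75.59 F


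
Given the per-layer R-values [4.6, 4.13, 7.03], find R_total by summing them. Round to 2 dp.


R_total = 4.6 + 4.13 + 7.03 = 15.76

15.76


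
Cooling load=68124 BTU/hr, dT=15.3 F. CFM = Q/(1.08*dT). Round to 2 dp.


CFM = 68124 / (1.08 * 15.3) = 4122.73

4122.73 CFM


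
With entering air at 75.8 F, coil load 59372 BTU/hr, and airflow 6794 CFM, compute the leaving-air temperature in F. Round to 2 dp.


dT = 59372/(1.08*6794) = 8.0916
T_leave = 75.8 - 8.0916 = 67.71 F

67.71 F


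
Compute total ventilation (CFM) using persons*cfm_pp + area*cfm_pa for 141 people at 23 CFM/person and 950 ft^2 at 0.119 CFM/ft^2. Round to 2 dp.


Total = 141*23 + 950*0.119 = 3356.05 CFM

3356.05 CFM


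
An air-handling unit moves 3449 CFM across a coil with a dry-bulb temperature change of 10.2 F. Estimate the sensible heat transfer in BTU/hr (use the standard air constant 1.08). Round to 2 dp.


Q = 1.08 * 3449 * 10.2 = 37994.18 BTU/hr

37994.18 BTU/hr


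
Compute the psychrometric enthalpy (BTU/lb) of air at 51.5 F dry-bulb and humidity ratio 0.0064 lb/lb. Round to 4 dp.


h = 0.24*51.5 + 0.0064*(1061+0.444*51.5) = 19.2967 BTU/lb

19.2967 BTU/lb


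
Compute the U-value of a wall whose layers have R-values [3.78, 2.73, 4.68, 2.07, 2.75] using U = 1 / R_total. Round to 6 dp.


R_total = 3.78 + 2.73 + 4.68 + 2.07 + 2.75 = 16.01
U = 1/16.01 = 0.062461

0.062461


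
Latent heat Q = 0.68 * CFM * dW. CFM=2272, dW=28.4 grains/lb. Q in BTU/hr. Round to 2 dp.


Q = 0.68 * 2272 * 28.4 = 43876.86 BTU/hr

43876.86 BTU/hr


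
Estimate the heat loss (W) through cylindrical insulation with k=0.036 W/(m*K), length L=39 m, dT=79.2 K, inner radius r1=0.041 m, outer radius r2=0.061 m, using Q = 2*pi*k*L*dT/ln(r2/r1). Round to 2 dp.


Q = 2*pi*0.036*39*79.2/ln(0.061/0.041) = 1758.54 W

1758.54 W


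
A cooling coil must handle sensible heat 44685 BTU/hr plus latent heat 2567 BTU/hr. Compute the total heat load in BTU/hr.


Qt = 44685 + 2567 = 47252 BTU/hr

47252 BTU/hr


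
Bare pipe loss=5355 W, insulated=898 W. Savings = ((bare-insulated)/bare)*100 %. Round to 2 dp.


Savings = ((5355-898)/5355)*100 = 83.23 %

83.23 %


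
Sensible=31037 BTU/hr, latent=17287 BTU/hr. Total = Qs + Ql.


Qt = 31037 + 17287 = 48324 BTU/hr

48324 BTU/hr


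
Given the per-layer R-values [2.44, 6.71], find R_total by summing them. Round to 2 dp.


R_total = 2.44 + 6.71 = 9.15

9.15


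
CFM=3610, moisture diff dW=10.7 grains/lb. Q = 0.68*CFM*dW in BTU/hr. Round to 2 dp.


Q = 0.68 * 3610 * 10.7 = 26266.36 BTU/hr

26266.36 BTU/hr


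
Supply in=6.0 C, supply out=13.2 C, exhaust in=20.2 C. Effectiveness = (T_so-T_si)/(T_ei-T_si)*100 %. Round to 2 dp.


eff = (13.2-6.0)/(20.2-6.0)*100 = 50.70 %

50.70 %


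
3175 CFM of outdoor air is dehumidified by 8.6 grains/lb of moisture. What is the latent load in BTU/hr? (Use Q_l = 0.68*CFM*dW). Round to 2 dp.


Q = 0.68 * 3175 * 8.6 = 18567.40 BTU/hr

18567.40 BTU/hr


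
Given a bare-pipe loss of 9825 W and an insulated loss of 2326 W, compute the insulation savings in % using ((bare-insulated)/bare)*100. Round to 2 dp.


Savings = ((9825-2326)/9825)*100 = 76.33 %

76.33 %


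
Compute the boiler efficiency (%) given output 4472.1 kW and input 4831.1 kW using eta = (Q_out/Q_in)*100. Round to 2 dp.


eta = (4472.1/4831.1)*100 = 92.57 %

92.57 %


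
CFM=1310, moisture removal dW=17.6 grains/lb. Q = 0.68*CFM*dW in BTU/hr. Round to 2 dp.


Q = 0.68 * 1310 * 17.6 = 15678.08 BTU/hr

15678.08 BTU/hr


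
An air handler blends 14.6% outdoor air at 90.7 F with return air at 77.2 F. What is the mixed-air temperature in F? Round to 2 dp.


T_mix = 77.2 + (14.6/100)*(90.7-77.2) = 79.17 F

79.17 F


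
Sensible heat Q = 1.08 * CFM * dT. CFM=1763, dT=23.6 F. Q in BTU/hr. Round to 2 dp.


Q = 1.08 * 1763 * 23.6 = 44935.34 BTU/hr

44935.34 BTU/hr


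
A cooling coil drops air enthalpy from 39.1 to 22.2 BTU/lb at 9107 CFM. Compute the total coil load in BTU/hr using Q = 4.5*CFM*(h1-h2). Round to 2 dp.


Q = 4.5 * 9107 * (39.1 - 22.2) = 692587.35 BTU/hr

692587.35 BTU/hr


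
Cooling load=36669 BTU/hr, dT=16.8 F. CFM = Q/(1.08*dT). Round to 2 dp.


CFM = 36669 / (1.08 * 16.8) = 2021.00

2021.00 CFM


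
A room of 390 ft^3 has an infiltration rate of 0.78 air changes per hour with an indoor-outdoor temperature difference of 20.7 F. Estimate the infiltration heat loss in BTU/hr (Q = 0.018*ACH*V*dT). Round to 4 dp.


Q = 0.018 * 0.78 * 390 * 20.7 = 113.3449 BTU/hr

113.3449 BTU/hr


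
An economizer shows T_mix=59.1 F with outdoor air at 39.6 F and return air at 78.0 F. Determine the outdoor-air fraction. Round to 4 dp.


frac = (59.1 - 78.0) / (39.6 - 78.0) = 0.4922

0.4922


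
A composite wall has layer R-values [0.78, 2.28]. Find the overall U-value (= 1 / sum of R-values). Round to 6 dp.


R_total = 0.78 + 2.28 = 3.06
U = 1/3.06 = 0.326797

0.326797


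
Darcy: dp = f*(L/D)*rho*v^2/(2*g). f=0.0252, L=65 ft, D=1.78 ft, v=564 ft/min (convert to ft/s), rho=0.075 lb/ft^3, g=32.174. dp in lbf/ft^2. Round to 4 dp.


v_fps = 564/60 = 9.4 ft/s
dp = 0.0252*(65/1.78)*0.075*9.4^2/(2*32.174) = 0.0948 lbf/ft^2

0.0948 lbf/ft^2


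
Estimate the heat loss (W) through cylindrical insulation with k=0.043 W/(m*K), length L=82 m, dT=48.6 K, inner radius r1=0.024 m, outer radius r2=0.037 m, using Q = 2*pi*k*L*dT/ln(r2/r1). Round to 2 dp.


Q = 2*pi*0.043*82*48.6/ln(0.037/0.024) = 2487.41 W

2487.41 W


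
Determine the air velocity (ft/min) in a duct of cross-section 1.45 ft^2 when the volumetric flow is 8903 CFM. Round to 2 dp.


V = 8903 / 1.45 = 6140.00 ft/min

6140.00 ft/min


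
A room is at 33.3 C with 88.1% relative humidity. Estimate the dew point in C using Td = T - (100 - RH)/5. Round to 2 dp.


Td = 33.3 - (100-88.1)/5 = 30.92 C

30.92 C


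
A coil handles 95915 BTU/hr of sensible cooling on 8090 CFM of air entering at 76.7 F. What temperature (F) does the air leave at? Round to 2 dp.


dT = 95915/(1.08*8090) = 10.9778
T_leave = 76.7 - 10.9778 = 65.72 F

65.72 F


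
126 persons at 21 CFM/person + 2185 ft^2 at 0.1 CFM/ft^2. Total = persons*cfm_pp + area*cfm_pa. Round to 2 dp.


Total = 126*21 + 2185*0.1 = 2864.50 CFM

2864.50 CFM


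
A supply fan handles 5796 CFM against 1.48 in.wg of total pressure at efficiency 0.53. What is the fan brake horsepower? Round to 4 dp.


BHP = 5796 * 1.48 / (6356 * 0.53) = 2.5464 hp

2.5464 hp


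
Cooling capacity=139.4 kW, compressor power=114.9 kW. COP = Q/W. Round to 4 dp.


COP = 139.4 / 114.9 = 1.2132

1.2132


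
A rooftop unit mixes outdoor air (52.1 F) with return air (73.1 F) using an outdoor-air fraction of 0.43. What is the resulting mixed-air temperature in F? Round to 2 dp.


T_mix = 0.43*52.1 + 0.57*73.1 = 64.07 F

64.07 F


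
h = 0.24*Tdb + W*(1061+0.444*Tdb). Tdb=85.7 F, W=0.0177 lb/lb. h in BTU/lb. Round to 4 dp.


h = 0.24*85.7 + 0.0177*(1061+0.444*85.7) = 40.0212 BTU/lb

40.0212 BTU/lb


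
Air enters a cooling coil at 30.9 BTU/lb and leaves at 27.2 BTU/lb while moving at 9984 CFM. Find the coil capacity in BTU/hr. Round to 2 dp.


Q = 4.5 * 9984 * (30.9 - 27.2) = 166233.60 BTU/hr

166233.60 BTU/hr


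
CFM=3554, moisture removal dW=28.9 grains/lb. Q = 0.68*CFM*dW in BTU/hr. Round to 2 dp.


Q = 0.68 * 3554 * 28.9 = 69843.21 BTU/hr

69843.21 BTU/hr


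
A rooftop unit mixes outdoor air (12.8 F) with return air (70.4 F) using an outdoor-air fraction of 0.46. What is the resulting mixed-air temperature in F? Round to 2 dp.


T_mix = 0.46*12.8 + 0.54*70.4 = 43.90 F

43.90 F


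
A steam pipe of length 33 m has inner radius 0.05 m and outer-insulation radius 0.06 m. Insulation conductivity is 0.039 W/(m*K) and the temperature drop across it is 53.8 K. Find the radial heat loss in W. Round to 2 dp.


Q = 2*pi*0.039*33*53.8/ln(0.06/0.05) = 2386.18 W

2386.18 W


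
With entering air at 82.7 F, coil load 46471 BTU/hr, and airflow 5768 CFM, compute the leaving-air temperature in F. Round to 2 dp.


dT = 46471/(1.08*5768) = 7.4599
T_leave = 82.7 - 7.4599 = 75.24 F

75.24 F


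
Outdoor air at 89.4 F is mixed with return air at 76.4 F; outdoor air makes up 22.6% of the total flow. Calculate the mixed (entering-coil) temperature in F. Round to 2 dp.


T_mix = 76.4 + (22.6/100)*(89.4-76.4) = 79.34 F

79.34 F


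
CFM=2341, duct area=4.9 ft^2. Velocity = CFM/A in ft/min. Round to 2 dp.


V = 2341 / 4.9 = 477.76 ft/min

477.76 ft/min


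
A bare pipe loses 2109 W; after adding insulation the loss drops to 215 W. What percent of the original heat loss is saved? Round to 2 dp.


Savings = ((2109-215)/2109)*100 = 89.81 %

89.81 %


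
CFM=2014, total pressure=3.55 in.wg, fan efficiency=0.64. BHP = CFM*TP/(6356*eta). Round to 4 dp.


BHP = 2014 * 3.55 / (6356 * 0.64) = 1.7576 hp

1.7576 hp


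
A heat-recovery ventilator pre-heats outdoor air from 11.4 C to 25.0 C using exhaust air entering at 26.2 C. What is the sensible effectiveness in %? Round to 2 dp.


eff = (25.0-11.4)/(26.2-11.4)*100 = 91.89 %

91.89 %


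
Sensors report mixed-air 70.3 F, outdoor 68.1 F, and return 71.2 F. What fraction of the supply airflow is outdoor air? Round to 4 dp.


frac = (70.3 - 71.2) / (68.1 - 71.2) = 0.2903

0.2903


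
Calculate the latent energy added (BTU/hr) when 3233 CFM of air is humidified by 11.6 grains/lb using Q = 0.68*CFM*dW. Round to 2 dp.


Q = 0.68 * 3233 * 11.6 = 25501.90 BTU/hr

25501.90 BTU/hr


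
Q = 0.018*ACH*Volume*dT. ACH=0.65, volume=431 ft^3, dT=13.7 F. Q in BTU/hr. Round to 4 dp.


Q = 0.018 * 0.65 * 431 * 13.7 = 69.0850 BTU/hr

69.0850 BTU/hr


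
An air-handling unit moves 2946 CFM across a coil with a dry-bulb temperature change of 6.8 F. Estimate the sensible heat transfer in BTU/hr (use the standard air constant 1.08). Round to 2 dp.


Q = 1.08 * 2946 * 6.8 = 21635.42 BTU/hr

21635.42 BTU/hr


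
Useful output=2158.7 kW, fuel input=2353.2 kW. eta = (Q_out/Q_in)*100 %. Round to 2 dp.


eta = (2158.7/2353.2)*100 = 91.73 %

91.73 %


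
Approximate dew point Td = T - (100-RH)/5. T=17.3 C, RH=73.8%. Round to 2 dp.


Td = 17.3 - (100-73.8)/5 = 12.06 C

12.06 C


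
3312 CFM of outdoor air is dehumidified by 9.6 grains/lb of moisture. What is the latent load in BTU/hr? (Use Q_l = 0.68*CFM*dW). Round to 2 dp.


Q = 0.68 * 3312 * 9.6 = 21620.74 BTU/hr

21620.74 BTU/hr


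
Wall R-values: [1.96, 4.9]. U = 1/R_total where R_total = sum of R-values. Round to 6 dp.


R_total = 1.96 + 4.9 = 6.86
U = 1/6.86 = 0.145773

0.145773


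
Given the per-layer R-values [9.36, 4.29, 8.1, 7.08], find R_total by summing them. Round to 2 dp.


R_total = 9.36 + 4.29 + 8.1 + 7.08 = 28.83

28.83


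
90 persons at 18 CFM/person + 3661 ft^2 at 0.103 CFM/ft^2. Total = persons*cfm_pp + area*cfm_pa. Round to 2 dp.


Total = 90*18 + 3661*0.103 = 1997.08 CFM

1997.08 CFM


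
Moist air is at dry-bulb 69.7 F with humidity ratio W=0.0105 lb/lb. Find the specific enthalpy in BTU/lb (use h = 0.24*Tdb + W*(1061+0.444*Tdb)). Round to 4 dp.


h = 0.24*69.7 + 0.0105*(1061+0.444*69.7) = 28.1934 BTU/lb

28.1934 BTU/lb


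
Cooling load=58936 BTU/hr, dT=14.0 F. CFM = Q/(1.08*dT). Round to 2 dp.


CFM = 58936 / (1.08 * 14.0) = 3897.88

3897.88 CFM


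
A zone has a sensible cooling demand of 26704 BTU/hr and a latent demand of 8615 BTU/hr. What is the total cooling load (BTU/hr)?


Qt = 26704 + 8615 = 35319 BTU/hr

35319 BTU/hr


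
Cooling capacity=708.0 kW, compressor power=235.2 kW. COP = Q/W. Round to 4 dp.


COP = 708.0 / 235.2 = 3.0102

3.0102


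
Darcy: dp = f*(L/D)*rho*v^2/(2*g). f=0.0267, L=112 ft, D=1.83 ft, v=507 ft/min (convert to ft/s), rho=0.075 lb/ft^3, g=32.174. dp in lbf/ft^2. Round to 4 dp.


v_fps = 507/60 = 8.45 ft/s
dp = 0.0267*(112/1.83)*0.075*8.45^2/(2*32.174) = 0.1360 lbf/ft^2

0.1360 lbf/ft^2


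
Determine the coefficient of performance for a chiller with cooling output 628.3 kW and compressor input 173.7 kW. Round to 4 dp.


COP = 628.3 / 173.7 = 3.6172

3.6172


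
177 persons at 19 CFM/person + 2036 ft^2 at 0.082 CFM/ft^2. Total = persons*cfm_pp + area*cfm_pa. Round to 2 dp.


Total = 177*19 + 2036*0.082 = 3529.95 CFM

3529.95 CFM


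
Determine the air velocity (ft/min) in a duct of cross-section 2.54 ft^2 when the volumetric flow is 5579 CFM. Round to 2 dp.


V = 5579 / 2.54 = 2196.46 ft/min

2196.46 ft/min


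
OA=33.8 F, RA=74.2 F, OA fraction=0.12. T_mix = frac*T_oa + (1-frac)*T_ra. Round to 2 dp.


T_mix = 0.12*33.8 + 0.88*74.2 = 69.35 F

69.35 F


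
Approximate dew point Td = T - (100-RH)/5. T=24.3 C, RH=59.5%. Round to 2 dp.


Td = 24.3 - (100-59.5)/5 = 16.20 C

16.20 C


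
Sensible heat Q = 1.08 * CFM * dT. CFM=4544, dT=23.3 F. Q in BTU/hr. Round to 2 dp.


Q = 1.08 * 4544 * 23.3 = 114345.22 BTU/hr

114345.22 BTU/hr


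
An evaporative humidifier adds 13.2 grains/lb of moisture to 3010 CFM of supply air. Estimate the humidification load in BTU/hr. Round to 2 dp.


Q = 0.68 * 3010 * 13.2 = 27017.76 BTU/hr

27017.76 BTU/hr


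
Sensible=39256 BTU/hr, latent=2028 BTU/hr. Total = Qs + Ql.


Qt = 39256 + 2028 = 41284 BTU/hr

41284 BTU/hr


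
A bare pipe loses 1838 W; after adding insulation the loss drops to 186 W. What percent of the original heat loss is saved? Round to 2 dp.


Savings = ((1838-186)/1838)*100 = 89.88 %

89.88 %


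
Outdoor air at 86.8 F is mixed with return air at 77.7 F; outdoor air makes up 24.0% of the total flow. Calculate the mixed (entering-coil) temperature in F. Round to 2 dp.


T_mix = 77.7 + (24.0/100)*(86.8-77.7) = 79.88 F

79.88 F


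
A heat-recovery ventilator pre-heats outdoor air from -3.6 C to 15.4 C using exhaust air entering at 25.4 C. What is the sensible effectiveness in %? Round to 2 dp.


eff = (15.4-(-3.6))/(25.4-(-3.6))*100 = 65.52 %

65.52 %


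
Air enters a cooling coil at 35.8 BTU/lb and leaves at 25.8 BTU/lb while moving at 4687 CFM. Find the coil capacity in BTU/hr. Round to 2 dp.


Q = 4.5 * 4687 * (35.8 - 25.8) = 210915.00 BTU/hr

210915.00 BTU/hr


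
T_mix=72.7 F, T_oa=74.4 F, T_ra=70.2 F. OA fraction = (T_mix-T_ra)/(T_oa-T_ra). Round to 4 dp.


frac = (72.7 - 70.2) / (74.4 - 70.2) = 0.5952

0.5952


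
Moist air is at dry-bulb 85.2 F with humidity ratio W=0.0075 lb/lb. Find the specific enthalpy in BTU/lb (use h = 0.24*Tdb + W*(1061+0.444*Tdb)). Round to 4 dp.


h = 0.24*85.2 + 0.0075*(1061+0.444*85.2) = 28.6892 BTU/lb

28.6892 BTU/lb


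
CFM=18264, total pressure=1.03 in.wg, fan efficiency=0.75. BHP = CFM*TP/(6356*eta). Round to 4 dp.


BHP = 18264 * 1.03 / (6356 * 0.75) = 3.9463 hp

3.9463 hp


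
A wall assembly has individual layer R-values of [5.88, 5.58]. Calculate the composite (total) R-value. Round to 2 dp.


R_total = 5.88 + 5.58 = 11.46

11.46


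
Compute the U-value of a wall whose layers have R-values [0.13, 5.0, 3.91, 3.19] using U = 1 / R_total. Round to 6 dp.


R_total = 0.13 + 5.0 + 3.91 + 3.19 = 12.23
U = 1/12.23 = 0.081766

0.081766


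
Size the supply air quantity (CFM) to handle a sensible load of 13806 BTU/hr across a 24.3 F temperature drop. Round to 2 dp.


CFM = 13806 / (1.08 * 24.3) = 526.06

526.06 CFM


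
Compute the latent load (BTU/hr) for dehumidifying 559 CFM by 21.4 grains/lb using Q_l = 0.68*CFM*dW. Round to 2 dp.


Q = 0.68 * 559 * 21.4 = 8134.57 BTU/hr

8134.57 BTU/hr


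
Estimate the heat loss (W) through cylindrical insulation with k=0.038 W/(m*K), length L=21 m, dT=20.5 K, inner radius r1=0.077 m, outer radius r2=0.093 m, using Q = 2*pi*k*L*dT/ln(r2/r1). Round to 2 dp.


Q = 2*pi*0.038*21*20.5/ln(0.093/0.077) = 544.44 W

544.44 W


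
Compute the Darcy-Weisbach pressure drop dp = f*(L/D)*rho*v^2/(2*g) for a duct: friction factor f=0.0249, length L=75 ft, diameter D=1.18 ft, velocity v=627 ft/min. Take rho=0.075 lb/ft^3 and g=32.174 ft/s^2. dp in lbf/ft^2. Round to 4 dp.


v_fps = 627/60 = 10.45 ft/s
dp = 0.0249*(75/1.18)*0.075*10.45^2/(2*32.174) = 0.2014 lbf/ft^2

0.2014 lbf/ft^2


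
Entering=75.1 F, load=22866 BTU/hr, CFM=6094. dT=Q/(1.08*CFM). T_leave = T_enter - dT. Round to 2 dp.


dT = 22866/(1.08*6094) = 3.4743
T_leave = 75.1 - 3.4743 = 71.63 F

71.63 F


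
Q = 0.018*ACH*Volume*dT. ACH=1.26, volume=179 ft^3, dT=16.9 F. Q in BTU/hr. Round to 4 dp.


Q = 0.018 * 1.26 * 179 * 16.9 = 68.6093 BTU/hr

68.6093 BTU/hr


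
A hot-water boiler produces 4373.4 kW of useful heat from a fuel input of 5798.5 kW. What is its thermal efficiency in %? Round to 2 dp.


eta = (4373.4/5798.5)*100 = 75.42 %

75.42 %


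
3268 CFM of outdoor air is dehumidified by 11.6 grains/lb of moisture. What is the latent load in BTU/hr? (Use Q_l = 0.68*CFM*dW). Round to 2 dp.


Q = 0.68 * 3268 * 11.6 = 25777.98 BTU/hr

25777.98 BTU/hr


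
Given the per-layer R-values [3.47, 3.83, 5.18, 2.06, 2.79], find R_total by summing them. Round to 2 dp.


R_total = 3.47 + 3.83 + 5.18 + 2.06 + 2.79 = 17.33

17.33


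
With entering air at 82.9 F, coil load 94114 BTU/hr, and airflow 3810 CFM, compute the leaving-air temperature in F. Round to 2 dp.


dT = 94114/(1.08*3810) = 22.8721
T_leave = 82.9 - 22.8721 = 60.03 F

60.03 F


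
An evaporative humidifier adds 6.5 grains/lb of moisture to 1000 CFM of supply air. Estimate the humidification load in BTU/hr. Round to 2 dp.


Q = 0.68 * 1000 * 6.5 = 4420.00 BTU/hr

4420.00 BTU/hr


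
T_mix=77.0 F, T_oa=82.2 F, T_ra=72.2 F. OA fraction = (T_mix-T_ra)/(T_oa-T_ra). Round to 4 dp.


frac = (77.0 - 72.2) / (82.2 - 72.2) = 0.4800

0.4800


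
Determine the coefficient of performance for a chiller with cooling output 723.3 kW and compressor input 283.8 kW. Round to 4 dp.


COP = 723.3 / 283.8 = 2.5486

2.5486


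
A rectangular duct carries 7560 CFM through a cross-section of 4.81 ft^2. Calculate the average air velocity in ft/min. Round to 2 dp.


V = 7560 / 4.81 = 1571.73 ft/min

1571.73 ft/min


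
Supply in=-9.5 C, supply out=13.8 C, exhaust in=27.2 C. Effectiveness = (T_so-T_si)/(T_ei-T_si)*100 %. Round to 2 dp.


eff = (13.8-(-9.5))/(27.2-(-9.5))*100 = 63.49 %

63.49 %


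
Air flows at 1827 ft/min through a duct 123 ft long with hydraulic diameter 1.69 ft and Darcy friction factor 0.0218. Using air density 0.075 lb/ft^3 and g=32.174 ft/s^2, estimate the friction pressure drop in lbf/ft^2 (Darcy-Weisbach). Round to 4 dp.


v_fps = 1827/60 = 30.45 ft/s
dp = 0.0218*(123/1.69)*0.075*30.45^2/(2*32.174) = 1.7147 lbf/ft^2

1.7147 lbf/ft^2


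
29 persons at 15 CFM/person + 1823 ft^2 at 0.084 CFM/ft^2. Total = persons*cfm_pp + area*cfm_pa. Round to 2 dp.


Total = 29*15 + 1823*0.084 = 588.13 CFM

588.13 CFM


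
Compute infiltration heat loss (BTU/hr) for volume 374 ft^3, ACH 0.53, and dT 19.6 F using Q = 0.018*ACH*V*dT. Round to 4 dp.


Q = 0.018 * 0.53 * 374 * 19.6 = 69.9320 BTU/hr

69.9320 BTU/hr


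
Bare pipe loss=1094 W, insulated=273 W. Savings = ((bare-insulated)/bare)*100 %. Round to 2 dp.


Savings = ((1094-273)/1094)*100 = 75.05 %

75.05 %


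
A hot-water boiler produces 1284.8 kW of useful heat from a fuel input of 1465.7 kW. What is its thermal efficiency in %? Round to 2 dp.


eta = (1284.8/1465.7)*100 = 87.66 %

87.66 %


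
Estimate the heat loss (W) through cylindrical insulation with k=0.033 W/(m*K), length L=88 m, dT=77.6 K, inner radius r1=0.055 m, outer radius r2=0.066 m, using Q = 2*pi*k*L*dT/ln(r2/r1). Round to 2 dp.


Q = 2*pi*0.033*88*77.6/ln(0.066/0.055) = 7766.05 W

7766.05 W


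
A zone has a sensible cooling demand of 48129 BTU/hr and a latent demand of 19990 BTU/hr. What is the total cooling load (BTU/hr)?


Qt = 48129 + 19990 = 68119 BTU/hr

68119 BTU/hr


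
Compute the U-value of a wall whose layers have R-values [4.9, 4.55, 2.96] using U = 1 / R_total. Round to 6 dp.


R_total = 4.9 + 4.55 + 2.96 = 12.41
U = 1/12.41 = 0.080580

0.080580


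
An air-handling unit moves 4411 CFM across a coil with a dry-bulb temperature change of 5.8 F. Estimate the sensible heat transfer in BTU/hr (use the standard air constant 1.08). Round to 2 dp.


Q = 1.08 * 4411 * 5.8 = 27630.50 BTU/hr

27630.50 BTU/hr


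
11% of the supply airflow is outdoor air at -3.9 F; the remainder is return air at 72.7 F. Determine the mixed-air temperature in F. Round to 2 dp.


T_mix = 0.11*(-3.9) + 0.89*72.7 = 64.27 F

64.27 F


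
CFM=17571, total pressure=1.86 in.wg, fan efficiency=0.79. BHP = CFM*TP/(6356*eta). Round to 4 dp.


BHP = 17571 * 1.86 / (6356 * 0.79) = 6.5088 hp

6.5088 hp


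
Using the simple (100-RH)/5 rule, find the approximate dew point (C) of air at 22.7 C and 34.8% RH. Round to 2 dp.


Td = 22.7 - (100-34.8)/5 = 9.66 C

9.66 C


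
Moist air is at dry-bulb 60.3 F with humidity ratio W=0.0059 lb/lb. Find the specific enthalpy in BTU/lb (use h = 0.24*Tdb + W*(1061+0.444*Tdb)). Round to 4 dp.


h = 0.24*60.3 + 0.0059*(1061+0.444*60.3) = 20.8899 BTU/lb

20.8899 BTU/lb


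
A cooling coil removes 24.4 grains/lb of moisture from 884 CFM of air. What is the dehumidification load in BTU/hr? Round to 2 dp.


Q = 0.68 * 884 * 24.4 = 14667.33 BTU/hr

14667.33 BTU/hr


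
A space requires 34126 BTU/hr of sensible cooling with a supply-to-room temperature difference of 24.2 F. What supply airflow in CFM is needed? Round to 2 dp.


CFM = 34126 / (1.08 * 24.2) = 1305.71

1305.71 CFM


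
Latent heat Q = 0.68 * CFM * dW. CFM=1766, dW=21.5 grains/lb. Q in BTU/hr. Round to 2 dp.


Q = 0.68 * 1766 * 21.5 = 25818.92 BTU/hr

25818.92 BTU/hr


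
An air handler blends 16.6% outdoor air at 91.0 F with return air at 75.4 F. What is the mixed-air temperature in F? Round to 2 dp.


T_mix = 75.4 + (16.6/100)*(91.0-75.4) = 77.99 F

77.99 F


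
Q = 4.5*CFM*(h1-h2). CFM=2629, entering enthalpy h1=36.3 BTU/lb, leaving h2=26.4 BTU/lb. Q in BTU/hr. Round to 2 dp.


Q = 4.5 * 2629 * (36.3 - 26.4) = 117121.95 BTU/hr

117121.95 BTU/hr


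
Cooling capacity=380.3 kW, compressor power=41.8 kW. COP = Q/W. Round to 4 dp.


COP = 380.3 / 41.8 = 9.0981

9.0981


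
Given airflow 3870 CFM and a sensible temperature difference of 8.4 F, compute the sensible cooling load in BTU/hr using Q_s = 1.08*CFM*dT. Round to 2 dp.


Q = 1.08 * 3870 * 8.4 = 35108.64 BTU/hr

35108.64 BTU/hr


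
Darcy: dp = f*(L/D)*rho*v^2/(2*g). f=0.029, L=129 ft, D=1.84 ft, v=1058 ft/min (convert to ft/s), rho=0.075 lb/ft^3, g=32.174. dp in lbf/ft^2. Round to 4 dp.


v_fps = 1058/60 = 17.6333 ft/s
dp = 0.029*(129/1.84)*0.075*17.6333^2/(2*32.174) = 0.7368 lbf/ft^2

0.7368 lbf/ft^2


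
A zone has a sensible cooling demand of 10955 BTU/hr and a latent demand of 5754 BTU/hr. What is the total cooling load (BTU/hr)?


Qt = 10955 + 5754 = 16709 BTU/hr

16709 BTU/hr


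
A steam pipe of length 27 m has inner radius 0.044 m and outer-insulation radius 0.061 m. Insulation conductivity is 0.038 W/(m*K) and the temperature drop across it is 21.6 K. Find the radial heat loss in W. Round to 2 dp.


Q = 2*pi*0.038*27*21.6/ln(0.061/0.044) = 426.24 W

426.24 W


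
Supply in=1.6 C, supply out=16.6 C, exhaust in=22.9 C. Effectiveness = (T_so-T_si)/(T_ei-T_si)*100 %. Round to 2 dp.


eff = (16.6-1.6)/(22.9-1.6)*100 = 70.42 %

70.42 %


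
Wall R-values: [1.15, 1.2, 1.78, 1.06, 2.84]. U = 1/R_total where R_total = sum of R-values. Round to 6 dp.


R_total = 1.15 + 1.2 + 1.78 + 1.06 + 2.84 = 8.03
U = 1/8.03 = 0.124533

0.124533


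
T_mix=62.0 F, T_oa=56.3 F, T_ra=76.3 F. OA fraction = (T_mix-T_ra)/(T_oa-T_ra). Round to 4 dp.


frac = (62.0 - 76.3) / (56.3 - 76.3) = 0.7150

0.7150
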